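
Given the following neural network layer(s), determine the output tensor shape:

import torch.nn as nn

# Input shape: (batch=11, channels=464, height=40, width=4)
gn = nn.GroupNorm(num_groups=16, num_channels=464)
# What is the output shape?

Input shape: (11, 464, 40, 4)
Output shape: (11, 464, 40, 4)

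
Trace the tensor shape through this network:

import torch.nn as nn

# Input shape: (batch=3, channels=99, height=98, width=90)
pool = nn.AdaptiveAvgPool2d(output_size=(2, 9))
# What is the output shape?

Input shape: (3, 99, 98, 90)
Output shape: (3, 99, 2, 9)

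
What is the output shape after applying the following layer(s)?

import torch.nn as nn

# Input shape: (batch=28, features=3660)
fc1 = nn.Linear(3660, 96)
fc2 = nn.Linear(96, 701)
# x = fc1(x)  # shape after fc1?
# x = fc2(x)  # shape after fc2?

Input shape: (28, 3660)
  -> after fc1: (28, 96)
Output shape: (28, 701)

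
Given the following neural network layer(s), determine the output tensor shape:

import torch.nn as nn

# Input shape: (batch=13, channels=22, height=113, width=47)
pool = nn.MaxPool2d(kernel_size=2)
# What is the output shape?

Input shape: (13, 22, 113, 47)
Output shape: (13, 22, 56, 23)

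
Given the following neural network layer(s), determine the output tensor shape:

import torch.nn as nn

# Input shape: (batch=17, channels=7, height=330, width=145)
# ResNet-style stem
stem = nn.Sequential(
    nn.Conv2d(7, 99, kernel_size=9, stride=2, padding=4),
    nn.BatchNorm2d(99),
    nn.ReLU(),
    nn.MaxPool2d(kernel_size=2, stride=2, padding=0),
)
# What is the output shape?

Input shape: (17, 7, 330, 145)
  -> after Conv2d 9x9 stride=2: (17, 99, 165, 73)
Output shape: (17, 99, 82, 36)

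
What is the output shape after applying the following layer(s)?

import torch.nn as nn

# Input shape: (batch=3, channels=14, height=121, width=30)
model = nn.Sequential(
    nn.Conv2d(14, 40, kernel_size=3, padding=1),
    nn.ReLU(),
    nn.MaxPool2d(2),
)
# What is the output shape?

Input shape: (3, 14, 121, 30)
  -> after Conv2d: (3, 40, 121, 30)
  -> after ReLU: (3, 40, 121, 30)
Output shape: (3, 40, 60, 15)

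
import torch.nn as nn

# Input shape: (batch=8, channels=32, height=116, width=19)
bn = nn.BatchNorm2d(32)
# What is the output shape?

Input shape: (8, 32, 116, 19)
Output shape: (8, 32, 116, 19)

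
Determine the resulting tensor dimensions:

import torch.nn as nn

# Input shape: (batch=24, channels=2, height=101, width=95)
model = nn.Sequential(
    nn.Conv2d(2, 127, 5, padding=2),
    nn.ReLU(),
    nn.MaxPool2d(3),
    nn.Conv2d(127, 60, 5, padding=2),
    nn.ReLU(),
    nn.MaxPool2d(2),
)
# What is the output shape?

Input shape: (24, 2, 101, 95)
  -> after first Conv2d: (24, 127, 101, 95)
  -> after first MaxPool2d: (24, 127, 33, 31)
  -> after second Conv2d: (24, 60, 33, 31)
Output shape: (24, 60, 16, 15)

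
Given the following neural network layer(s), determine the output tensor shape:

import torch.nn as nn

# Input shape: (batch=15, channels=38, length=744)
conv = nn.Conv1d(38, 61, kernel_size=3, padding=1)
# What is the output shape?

Input shape: (15, 38, 744)
Output shape: (15, 61, 744)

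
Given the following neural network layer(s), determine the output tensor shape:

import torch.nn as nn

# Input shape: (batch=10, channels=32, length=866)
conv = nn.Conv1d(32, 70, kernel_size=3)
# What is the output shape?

Input shape: (10, 32, 866)
Output shape: (10, 70, 864)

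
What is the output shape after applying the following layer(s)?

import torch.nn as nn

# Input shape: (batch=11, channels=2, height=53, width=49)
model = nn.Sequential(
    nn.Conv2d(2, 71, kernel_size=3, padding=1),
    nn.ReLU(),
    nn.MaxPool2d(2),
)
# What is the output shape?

Input shape: (11, 2, 53, 49)
  -> after Conv2d: (11, 71, 53, 49)
  -> after ReLU: (11, 71, 53, 49)
Output shape: (11, 71, 26, 24)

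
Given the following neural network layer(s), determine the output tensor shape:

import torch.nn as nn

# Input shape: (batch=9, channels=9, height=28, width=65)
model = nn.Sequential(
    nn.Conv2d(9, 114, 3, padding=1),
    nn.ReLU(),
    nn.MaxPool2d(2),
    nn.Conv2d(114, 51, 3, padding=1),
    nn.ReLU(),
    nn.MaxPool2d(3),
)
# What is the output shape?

Input shape: (9, 9, 28, 65)
  -> after first Conv2d: (9, 114, 28, 65)
  -> after first MaxPool2d: (9, 114, 14, 32)
  -> after second Conv2d: (9, 51, 14, 32)
Output shape: (9, 51, 4, 10)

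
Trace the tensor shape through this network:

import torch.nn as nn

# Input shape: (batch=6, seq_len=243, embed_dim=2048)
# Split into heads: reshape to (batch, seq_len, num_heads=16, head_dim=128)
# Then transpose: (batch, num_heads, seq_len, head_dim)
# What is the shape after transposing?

Input shape: (6, 243, 2048)
  -> after reshape: (6, 243, 16, 128)
Output shape: (6, 16, 243, 128)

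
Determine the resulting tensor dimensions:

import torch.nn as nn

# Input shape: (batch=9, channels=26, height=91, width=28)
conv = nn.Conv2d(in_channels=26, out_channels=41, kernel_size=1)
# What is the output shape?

Input shape: (9, 26, 91, 28)
Output shape: (9, 41, 91, 28)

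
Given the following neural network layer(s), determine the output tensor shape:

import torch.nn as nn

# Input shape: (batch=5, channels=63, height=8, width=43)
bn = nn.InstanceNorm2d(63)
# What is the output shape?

Input shape: (5, 63, 8, 43)
Output shape: (5, 63, 8, 43)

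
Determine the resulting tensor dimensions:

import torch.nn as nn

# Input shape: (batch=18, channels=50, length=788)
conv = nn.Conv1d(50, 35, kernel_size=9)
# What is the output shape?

Input shape: (18, 50, 788)
Output shape: (18, 35, 780)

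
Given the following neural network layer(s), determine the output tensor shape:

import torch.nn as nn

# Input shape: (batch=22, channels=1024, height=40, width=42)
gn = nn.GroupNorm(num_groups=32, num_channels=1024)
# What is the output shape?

Input shape: (22, 1024, 40, 42)
Output shape: (22, 1024, 40, 42)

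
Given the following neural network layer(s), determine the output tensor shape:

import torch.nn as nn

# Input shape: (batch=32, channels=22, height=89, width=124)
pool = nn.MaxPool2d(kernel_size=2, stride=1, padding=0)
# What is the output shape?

Input shape: (32, 22, 89, 124)
Output shape: (32, 22, 88, 123)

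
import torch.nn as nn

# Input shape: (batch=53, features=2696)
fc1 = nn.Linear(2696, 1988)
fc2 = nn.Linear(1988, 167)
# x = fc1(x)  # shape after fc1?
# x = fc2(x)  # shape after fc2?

Input shape: (53, 2696)
  -> after fc1: (53, 1988)
Output shape: (53, 167)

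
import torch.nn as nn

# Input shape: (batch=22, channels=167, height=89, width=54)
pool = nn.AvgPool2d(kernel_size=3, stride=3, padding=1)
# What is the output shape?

Input shape: (22, 167, 89, 54)
Output shape: (22, 167, 30, 18)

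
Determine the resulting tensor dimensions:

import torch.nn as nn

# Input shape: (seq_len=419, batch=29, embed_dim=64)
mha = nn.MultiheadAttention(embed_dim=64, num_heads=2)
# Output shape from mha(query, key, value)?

Input shape: (419, 29, 64)
Output shape: (419, 29, 64)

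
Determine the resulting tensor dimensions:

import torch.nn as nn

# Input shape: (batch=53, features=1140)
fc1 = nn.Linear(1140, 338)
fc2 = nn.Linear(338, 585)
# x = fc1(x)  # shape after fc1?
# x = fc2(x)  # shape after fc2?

Input shape: (53, 1140)
  -> after fc1: (53, 338)
Output shape: (53, 585)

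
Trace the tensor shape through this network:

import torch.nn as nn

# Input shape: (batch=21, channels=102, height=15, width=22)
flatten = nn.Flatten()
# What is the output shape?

Input shape: (21, 102, 15, 22)
Output shape: (21, 33660)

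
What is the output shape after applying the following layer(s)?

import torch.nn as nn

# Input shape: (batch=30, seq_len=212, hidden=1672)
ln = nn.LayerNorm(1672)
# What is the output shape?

Input shape: (30, 212, 1672)
Output shape: (30, 212, 1672)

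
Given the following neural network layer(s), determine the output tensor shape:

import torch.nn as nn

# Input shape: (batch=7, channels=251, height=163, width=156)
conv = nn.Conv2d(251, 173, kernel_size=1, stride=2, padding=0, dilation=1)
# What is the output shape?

Input shape: (7, 251, 163, 156)
Output shape: (7, 173, 82, 78)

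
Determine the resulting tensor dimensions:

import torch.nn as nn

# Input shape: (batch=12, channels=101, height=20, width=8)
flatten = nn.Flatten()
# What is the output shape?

Input shape: (12, 101, 20, 8)
Output shape: (12, 16160)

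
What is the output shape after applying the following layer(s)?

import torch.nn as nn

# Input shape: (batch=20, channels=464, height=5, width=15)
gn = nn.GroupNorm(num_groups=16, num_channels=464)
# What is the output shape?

Input shape: (20, 464, 5, 15)
Output shape: (20, 464, 5, 15)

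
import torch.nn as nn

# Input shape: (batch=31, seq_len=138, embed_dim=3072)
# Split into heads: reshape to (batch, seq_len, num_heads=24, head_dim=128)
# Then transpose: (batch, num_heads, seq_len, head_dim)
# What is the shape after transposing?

Input shape: (31, 138, 3072)
  -> after reshape: (31, 138, 24, 128)
Output shape: (31, 24, 138, 128)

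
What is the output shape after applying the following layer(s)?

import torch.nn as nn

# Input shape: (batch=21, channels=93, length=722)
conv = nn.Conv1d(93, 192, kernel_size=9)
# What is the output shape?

Input shape: (21, 93, 722)
Output shape: (21, 192, 714)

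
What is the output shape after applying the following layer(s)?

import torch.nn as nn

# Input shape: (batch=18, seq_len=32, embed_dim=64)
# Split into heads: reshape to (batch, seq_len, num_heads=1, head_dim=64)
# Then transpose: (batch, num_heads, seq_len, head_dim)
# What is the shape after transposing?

Input shape: (18, 32, 64)
  -> after reshape: (18, 32, 1, 64)
Output shape: (18, 1, 32, 64)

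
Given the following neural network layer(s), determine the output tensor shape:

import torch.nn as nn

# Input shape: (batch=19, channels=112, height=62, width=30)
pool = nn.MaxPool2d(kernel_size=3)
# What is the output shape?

Input shape: (19, 112, 62, 30)
Output shape: (19, 112, 20, 10)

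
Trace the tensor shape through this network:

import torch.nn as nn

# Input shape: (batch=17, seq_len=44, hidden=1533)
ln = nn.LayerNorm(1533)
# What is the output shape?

Input shape: (17, 44, 1533)
Output shape: (17, 44, 1533)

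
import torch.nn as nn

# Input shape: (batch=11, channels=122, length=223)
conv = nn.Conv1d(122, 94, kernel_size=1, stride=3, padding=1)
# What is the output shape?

Input shape: (11, 122, 223)
Output shape: (11, 94, 75)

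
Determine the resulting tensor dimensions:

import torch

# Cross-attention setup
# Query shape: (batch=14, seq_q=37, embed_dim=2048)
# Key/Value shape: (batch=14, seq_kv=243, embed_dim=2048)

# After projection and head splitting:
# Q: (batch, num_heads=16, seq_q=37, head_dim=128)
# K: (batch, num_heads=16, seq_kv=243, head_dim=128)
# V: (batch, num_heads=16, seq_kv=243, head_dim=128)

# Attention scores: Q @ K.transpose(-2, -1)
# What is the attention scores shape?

Input shape: (14, 37, 2048)
Output shape: (14, 16, 37, 243)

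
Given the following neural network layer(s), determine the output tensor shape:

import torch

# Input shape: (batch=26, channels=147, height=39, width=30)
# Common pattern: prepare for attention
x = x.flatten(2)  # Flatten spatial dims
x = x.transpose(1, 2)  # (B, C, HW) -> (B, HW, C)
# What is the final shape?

Input shape: (26, 147, 39, 30)
  -> after flatten(2): (26, 147, 1170)
Output shape: (26, 1170, 147)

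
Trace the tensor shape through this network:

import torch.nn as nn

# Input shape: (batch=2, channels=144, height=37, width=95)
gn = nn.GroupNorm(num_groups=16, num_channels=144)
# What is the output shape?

Input shape: (2, 144, 37, 95)
Output shape: (2, 144, 37, 95)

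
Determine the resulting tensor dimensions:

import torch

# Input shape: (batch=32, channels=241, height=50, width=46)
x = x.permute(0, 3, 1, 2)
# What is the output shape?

Input shape: (32, 241, 50, 46)
Output shape: (32, 46, 241, 50)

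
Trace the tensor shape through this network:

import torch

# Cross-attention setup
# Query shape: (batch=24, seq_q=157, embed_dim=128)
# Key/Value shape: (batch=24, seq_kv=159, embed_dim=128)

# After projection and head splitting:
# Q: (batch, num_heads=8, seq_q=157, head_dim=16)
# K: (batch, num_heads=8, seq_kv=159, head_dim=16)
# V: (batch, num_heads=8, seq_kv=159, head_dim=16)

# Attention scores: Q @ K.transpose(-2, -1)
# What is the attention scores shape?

Input shape: (24, 157, 128)
Output shape: (24, 8, 157, 159)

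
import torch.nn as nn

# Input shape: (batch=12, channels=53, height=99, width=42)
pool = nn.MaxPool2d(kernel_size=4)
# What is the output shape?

Input shape: (12, 53, 99, 42)
Output shape: (12, 53, 24, 10)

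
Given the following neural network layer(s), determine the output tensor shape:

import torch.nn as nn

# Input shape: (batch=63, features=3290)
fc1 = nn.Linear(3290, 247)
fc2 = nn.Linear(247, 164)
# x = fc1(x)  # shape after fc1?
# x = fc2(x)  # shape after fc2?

Input shape: (63, 3290)
  -> after fc1: (63, 247)
Output shape: (63, 164)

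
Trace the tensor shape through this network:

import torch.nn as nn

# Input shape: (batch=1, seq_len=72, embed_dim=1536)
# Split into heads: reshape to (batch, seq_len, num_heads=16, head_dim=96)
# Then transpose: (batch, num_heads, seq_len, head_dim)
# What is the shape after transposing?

Input shape: (1, 72, 1536)
  -> after reshape: (1, 72, 16, 96)
Output shape: (1, 16, 72, 96)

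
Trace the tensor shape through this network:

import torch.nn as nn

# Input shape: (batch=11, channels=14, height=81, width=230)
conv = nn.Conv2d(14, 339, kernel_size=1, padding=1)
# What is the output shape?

Input shape: (11, 14, 81, 230)
Output shape: (11, 339, 83, 232)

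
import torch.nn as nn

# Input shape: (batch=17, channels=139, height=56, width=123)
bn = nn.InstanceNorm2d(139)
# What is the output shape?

Input shape: (17, 139, 56, 123)
Output shape: (17, 139, 56, 123)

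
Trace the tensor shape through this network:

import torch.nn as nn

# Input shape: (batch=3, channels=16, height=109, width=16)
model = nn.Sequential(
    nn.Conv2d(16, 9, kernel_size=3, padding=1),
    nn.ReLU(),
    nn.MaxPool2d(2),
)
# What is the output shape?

Input shape: (3, 16, 109, 16)
  -> after Conv2d: (3, 9, 109, 16)
  -> after ReLU: (3, 9, 109, 16)
Output shape: (3, 9, 54, 8)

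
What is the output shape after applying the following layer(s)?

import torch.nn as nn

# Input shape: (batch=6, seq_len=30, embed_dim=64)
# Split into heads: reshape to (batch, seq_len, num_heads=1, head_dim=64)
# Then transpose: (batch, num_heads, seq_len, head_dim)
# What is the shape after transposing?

Input shape: (6, 30, 64)
  -> after reshape: (6, 30, 1, 64)
Output shape: (6, 1, 30, 64)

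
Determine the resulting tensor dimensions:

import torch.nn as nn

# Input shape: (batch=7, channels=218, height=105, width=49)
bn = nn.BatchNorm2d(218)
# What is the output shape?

Input shape: (7, 218, 105, 49)
Output shape: (7, 218, 105, 49)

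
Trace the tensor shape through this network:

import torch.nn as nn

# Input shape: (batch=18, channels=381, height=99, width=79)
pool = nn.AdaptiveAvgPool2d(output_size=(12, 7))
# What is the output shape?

Input shape: (18, 381, 99, 79)
Output shape: (18, 381, 12, 7)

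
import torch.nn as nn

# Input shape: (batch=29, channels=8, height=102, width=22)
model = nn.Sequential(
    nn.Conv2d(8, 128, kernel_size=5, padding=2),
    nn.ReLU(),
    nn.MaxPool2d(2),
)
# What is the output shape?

Input shape: (29, 8, 102, 22)
  -> after Conv2d: (29, 128, 102, 22)
  -> after ReLU: (29, 128, 102, 22)
Output shape: (29, 128, 51, 11)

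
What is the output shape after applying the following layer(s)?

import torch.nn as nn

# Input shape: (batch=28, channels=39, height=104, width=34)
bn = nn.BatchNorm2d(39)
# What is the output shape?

Input shape: (28, 39, 104, 34)
Output shape: (28, 39, 104, 34)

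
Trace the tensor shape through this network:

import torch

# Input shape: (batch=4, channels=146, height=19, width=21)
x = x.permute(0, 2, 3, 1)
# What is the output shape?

Input shape: (4, 146, 19, 21)
Output shape: (4, 19, 21, 146)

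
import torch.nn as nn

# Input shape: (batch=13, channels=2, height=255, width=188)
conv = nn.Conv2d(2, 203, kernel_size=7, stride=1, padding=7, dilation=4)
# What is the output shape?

Input shape: (13, 2, 255, 188)
Output shape: (13, 203, 245, 178)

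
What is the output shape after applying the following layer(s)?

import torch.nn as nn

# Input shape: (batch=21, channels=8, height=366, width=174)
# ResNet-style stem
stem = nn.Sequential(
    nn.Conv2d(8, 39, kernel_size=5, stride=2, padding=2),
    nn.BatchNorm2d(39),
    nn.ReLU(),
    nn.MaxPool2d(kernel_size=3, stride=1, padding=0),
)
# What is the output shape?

Input shape: (21, 8, 366, 174)
  -> after Conv2d 5x5 stride=2: (21, 39, 183, 87)
Output shape: (21, 39, 181, 85)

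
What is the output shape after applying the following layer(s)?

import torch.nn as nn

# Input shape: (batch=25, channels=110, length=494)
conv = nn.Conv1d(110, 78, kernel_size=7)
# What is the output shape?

Input shape: (25, 110, 494)
Output shape: (25, 78, 488)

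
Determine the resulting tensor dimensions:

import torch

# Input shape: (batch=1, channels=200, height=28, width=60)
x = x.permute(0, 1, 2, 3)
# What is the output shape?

Input shape: (1, 200, 28, 60)
Output shape: (1, 200, 28, 60)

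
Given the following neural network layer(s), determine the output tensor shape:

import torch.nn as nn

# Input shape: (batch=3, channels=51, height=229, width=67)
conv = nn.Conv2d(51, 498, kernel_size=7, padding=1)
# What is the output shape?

Input shape: (3, 51, 229, 67)
Output shape: (3, 498, 225, 63)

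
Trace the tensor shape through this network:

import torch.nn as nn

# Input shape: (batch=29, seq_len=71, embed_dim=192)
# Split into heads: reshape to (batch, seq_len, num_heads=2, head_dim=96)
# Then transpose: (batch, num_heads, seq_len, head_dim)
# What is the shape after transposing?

Input shape: (29, 71, 192)
  -> after reshape: (29, 71, 2, 96)
Output shape: (29, 2, 71, 96)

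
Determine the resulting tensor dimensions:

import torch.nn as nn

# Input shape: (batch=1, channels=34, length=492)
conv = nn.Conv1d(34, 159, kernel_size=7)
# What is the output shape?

Input shape: (1, 34, 492)
Output shape: (1, 159, 486)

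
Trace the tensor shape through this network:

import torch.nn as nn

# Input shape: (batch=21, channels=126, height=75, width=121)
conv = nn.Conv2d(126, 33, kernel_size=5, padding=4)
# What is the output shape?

Input shape: (21, 126, 75, 121)
Output shape: (21, 33, 79, 125)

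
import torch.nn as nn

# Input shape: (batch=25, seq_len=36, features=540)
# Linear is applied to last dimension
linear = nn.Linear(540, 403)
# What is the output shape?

Input shape: (25, 36, 540)
Output shape: (25, 36, 403)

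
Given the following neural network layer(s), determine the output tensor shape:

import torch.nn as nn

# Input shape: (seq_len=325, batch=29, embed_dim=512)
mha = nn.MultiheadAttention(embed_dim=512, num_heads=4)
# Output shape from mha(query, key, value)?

Input shape: (325, 29, 512)
Output shape: (325, 29, 512)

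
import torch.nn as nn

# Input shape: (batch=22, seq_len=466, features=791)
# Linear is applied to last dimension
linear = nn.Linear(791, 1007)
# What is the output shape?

Input shape: (22, 466, 791)
Output shape: (22, 466, 1007)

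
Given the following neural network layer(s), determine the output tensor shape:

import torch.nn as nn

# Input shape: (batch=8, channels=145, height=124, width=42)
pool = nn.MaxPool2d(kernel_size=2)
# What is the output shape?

Input shape: (8, 145, 124, 42)
Output shape: (8, 145, 62, 21)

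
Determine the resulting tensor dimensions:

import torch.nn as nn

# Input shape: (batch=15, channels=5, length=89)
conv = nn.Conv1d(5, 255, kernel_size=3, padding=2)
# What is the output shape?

Input shape: (15, 5, 89)
Output shape: (15, 255, 91)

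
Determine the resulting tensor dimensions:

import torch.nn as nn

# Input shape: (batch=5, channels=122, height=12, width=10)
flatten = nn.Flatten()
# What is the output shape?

Input shape: (5, 122, 12, 10)
Output shape: (5, 14640)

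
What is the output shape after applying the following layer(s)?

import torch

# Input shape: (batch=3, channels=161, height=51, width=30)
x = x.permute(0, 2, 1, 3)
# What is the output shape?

Input shape: (3, 161, 51, 30)
Output shape: (3, 51, 161, 30)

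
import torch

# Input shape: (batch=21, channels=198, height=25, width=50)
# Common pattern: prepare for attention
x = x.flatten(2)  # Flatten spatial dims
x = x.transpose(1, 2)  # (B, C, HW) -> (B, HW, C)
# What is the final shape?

Input shape: (21, 198, 25, 50)
  -> after flatten(2): (21, 198, 1250)
Output shape: (21, 1250, 198)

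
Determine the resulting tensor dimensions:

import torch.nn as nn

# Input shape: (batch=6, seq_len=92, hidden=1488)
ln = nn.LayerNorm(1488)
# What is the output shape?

Input shape: (6, 92, 1488)
Output shape: (6, 92, 1488)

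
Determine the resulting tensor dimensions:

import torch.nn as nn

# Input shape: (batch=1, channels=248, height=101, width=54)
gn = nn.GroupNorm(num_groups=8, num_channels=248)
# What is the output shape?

Input shape: (1, 248, 101, 54)
Output shape: (1, 248, 101, 54)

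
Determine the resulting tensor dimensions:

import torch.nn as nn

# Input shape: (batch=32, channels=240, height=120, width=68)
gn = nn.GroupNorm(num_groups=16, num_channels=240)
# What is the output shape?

Input shape: (32, 240, 120, 68)
Output shape: (32, 240, 120, 68)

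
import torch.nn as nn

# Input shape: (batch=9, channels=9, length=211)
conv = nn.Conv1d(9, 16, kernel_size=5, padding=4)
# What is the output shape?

Input shape: (9, 9, 211)
Output shape: (9, 16, 215)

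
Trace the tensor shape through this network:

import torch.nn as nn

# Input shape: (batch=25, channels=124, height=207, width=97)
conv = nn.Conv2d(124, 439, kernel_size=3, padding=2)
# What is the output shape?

Input shape: (25, 124, 207, 97)
Output shape: (25, 439, 209, 99)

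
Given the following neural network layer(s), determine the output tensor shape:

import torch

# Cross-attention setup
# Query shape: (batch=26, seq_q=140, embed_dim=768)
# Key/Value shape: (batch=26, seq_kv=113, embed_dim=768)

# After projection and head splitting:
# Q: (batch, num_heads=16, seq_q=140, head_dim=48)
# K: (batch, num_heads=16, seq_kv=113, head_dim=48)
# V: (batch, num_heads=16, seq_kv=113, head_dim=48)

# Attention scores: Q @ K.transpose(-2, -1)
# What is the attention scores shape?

Input shape: (26, 140, 768)
Output shape: (26, 16, 140, 113)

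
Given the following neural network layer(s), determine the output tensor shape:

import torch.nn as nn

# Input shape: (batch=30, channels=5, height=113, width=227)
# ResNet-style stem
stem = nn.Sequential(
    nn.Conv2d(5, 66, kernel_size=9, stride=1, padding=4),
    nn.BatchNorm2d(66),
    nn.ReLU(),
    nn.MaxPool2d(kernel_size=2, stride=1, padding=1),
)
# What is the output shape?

Input shape: (30, 5, 113, 227)
  -> after Conv2d 9x9 stride=1: (30, 66, 113, 227)
Output shape: (30, 66, 114, 228)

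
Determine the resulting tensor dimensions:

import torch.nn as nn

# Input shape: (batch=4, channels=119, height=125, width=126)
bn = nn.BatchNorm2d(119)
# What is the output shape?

Input shape: (4, 119, 125, 126)
Output shape: (4, 119, 125, 126)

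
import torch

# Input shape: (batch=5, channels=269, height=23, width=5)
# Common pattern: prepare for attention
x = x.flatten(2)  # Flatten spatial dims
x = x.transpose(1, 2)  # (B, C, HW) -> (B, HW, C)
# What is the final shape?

Input shape: (5, 269, 23, 5)
  -> after flatten(2): (5, 269, 115)
Output shape: (5, 115, 269)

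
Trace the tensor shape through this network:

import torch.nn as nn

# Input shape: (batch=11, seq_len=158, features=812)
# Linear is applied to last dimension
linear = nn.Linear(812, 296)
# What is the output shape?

Input shape: (11, 158, 812)
Output shape: (11, 158, 296)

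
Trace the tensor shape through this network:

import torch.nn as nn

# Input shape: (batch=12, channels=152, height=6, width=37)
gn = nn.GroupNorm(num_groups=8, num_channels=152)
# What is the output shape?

Input shape: (12, 152, 6, 37)
Output shape: (12, 152, 6, 37)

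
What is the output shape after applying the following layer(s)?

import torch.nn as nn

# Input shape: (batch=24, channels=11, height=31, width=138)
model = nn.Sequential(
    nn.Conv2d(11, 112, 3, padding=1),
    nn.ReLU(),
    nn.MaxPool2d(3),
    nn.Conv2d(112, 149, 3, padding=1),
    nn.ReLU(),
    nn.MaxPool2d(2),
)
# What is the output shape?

Input shape: (24, 11, 31, 138)
  -> after first Conv2d: (24, 112, 31, 138)
  -> after first MaxPool2d: (24, 112, 10, 46)
  -> after second Conv2d: (24, 149, 10, 46)
Output shape: (24, 149, 5, 23)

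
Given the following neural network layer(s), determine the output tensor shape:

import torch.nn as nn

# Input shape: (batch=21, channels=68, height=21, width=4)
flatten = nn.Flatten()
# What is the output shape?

Input shape: (21, 68, 21, 4)
Output shape: (21, 5712)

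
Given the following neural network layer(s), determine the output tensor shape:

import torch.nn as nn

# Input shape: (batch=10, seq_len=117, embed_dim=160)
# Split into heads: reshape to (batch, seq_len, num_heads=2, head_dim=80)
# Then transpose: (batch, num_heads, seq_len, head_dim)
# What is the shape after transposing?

Input shape: (10, 117, 160)
  -> after reshape: (10, 117, 2, 80)
Output shape: (10, 2, 117, 80)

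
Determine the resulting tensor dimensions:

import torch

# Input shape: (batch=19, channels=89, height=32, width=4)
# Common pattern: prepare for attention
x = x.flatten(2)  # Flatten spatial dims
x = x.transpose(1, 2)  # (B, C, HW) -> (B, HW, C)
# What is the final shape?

Input shape: (19, 89, 32, 4)
  -> after flatten(2): (19, 89, 128)
Output shape: (19, 128, 89)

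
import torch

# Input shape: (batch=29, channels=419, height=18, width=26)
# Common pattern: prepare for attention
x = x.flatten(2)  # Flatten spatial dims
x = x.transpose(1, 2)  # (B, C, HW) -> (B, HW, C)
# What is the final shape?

Input shape: (29, 419, 18, 26)
  -> after flatten(2): (29, 419, 468)
Output shape: (29, 468, 419)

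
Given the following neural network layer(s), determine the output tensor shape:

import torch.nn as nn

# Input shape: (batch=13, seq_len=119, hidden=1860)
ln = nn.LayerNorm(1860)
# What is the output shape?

Input shape: (13, 119, 1860)
Output shape: (13, 119, 1860)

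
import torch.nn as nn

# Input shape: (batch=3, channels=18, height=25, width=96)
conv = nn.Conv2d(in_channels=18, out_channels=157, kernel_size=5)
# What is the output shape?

Input shape: (3, 18, 25, 96)
Output shape: (3, 157, 21, 92)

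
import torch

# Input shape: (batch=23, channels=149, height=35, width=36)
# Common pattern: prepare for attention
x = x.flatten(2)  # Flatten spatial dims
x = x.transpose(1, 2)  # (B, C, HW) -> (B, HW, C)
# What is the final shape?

Input shape: (23, 149, 35, 36)
  -> after flatten(2): (23, 149, 1260)
Output shape: (23, 1260, 149)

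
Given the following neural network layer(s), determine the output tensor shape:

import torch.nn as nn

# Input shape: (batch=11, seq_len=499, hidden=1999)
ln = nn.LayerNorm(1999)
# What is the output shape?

Input shape: (11, 499, 1999)
Output shape: (11, 499, 1999)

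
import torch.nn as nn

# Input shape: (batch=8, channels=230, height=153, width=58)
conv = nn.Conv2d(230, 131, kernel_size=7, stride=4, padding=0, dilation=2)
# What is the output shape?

Input shape: (8, 230, 153, 58)
Output shape: (8, 131, 36, 12)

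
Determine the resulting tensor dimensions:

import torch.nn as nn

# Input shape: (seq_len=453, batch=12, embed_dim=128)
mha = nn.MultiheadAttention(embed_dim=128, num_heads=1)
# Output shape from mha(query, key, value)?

Input shape: (453, 12, 128)
Output shape: (453, 12, 128)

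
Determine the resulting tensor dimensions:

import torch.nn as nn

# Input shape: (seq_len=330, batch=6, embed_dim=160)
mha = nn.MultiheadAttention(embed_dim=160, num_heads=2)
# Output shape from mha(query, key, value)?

Input shape: (330, 6, 160)
Output shape: (330, 6, 160)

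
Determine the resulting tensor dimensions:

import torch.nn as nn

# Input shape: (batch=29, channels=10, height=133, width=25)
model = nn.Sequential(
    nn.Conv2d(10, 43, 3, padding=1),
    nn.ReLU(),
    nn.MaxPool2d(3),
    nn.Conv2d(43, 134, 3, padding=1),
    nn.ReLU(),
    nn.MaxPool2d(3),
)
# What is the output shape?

Input shape: (29, 10, 133, 25)
  -> after first Conv2d: (29, 43, 133, 25)
  -> after first MaxPool2d: (29, 43, 44, 8)
  -> after second Conv2d: (29, 134, 44, 8)
Output shape: (29, 134, 14, 2)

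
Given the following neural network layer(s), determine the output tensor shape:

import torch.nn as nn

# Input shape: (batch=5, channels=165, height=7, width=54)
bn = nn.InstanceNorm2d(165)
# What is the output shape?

Input shape: (5, 165, 7, 54)
Output shape: (5, 165, 7, 54)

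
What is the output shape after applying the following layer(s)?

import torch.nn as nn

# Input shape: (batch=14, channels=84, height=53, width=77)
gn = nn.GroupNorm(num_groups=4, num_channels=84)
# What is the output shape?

Input shape: (14, 84, 53, 77)
Output shape: (14, 84, 53, 77)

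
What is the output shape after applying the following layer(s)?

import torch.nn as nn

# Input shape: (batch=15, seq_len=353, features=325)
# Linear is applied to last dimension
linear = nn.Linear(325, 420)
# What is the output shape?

Input shape: (15, 353, 325)
Output shape: (15, 353, 420)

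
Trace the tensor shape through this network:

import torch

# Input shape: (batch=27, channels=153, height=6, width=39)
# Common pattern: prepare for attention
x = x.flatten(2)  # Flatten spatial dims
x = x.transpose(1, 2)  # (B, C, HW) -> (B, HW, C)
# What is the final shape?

Input shape: (27, 153, 6, 39)
  -> after flatten(2): (27, 153, 234)
Output shape: (27, 234, 153)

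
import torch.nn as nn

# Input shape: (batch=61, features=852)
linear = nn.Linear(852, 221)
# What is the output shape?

Input shape: (61, 852)
Output shape: (61, 221)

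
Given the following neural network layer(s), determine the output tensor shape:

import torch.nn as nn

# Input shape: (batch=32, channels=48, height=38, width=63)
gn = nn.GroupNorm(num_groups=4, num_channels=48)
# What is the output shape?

Input shape: (32, 48, 38, 63)
Output shape: (32, 48, 38, 63)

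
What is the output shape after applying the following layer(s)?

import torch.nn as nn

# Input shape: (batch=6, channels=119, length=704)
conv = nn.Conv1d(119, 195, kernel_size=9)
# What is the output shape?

Input shape: (6, 119, 704)
Output shape: (6, 195, 696)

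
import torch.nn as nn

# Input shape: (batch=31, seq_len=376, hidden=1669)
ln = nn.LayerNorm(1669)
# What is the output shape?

Input shape: (31, 376, 1669)
Output shape: (31, 376, 1669)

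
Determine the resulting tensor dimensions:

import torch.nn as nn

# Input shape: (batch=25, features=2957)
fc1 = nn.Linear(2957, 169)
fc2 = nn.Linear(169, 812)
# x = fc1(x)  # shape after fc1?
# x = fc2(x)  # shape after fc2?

Input shape: (25, 2957)
  -> after fc1: (25, 169)
Output shape: (25, 812)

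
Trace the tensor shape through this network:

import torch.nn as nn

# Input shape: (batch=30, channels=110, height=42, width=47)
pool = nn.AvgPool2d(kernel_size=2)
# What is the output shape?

Input shape: (30, 110, 42, 47)
Output shape: (30, 110, 21, 23)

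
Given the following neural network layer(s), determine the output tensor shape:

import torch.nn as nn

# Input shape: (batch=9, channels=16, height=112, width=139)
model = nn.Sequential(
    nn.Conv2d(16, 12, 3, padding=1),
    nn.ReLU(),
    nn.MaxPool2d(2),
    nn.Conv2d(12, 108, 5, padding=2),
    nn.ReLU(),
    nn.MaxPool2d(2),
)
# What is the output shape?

Input shape: (9, 16, 112, 139)
  -> after first Conv2d: (9, 12, 112, 139)
  -> after first MaxPool2d: (9, 12, 56, 69)
  -> after second Conv2d: (9, 108, 56, 69)
Output shape: (9, 108, 28, 34)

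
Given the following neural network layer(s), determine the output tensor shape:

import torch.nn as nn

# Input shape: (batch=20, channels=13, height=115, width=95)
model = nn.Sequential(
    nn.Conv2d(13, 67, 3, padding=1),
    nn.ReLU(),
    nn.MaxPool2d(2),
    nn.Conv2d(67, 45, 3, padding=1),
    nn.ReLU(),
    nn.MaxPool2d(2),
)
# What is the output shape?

Input shape: (20, 13, 115, 95)
  -> after first Conv2d: (20, 67, 115, 95)
  -> after first MaxPool2d: (20, 67, 57, 47)
  -> after second Conv2d: (20, 45, 57, 47)
Output shape: (20, 45, 28, 23)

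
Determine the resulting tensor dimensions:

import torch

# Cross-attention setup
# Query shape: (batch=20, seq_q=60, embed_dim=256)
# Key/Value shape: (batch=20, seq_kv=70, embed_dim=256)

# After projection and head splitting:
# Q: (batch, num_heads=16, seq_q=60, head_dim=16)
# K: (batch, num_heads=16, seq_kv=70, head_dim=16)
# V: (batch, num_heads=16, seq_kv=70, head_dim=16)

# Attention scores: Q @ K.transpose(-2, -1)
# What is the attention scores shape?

Input shape: (20, 60, 256)
Output shape: (20, 16, 60, 70)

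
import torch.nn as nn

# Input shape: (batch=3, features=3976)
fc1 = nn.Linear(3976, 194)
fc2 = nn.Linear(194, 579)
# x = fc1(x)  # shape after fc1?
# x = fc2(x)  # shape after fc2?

Input shape: (3, 3976)
  -> after fc1: (3, 194)
Output shape: (3, 579)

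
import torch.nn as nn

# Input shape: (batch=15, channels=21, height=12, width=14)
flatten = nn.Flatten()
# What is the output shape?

Input shape: (15, 21, 12, 14)
Output shape: (15, 3528)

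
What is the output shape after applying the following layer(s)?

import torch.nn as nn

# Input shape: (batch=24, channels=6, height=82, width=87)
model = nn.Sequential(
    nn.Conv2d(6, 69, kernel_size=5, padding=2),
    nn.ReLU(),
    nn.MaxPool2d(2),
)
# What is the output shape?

Input shape: (24, 6, 82, 87)
  -> after Conv2d: (24, 69, 82, 87)
  -> after ReLU: (24, 69, 82, 87)
Output shape: (24, 69, 41, 43)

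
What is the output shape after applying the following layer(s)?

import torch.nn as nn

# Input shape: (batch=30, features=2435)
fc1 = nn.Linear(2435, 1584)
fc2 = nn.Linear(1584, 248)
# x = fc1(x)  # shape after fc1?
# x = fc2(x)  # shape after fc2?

Input shape: (30, 2435)
  -> after fc1: (30, 1584)
Output shape: (30, 248)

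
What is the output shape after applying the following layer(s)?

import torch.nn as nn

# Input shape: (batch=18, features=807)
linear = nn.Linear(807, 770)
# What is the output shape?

Input shape: (18, 807)
Output shape: (18, 770)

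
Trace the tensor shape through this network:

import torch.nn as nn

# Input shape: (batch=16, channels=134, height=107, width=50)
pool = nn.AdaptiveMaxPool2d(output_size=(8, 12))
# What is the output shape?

Input shape: (16, 134, 107, 50)
Output shape: (16, 134, 8, 12)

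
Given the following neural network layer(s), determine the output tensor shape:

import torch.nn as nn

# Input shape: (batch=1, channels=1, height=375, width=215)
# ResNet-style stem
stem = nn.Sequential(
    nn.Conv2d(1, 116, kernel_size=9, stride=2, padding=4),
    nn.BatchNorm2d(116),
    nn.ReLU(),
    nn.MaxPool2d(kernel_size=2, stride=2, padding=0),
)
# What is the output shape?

Input shape: (1, 1, 375, 215)
  -> after Conv2d 9x9 stride=2: (1, 116, 188, 108)
Output shape: (1, 116, 94, 54)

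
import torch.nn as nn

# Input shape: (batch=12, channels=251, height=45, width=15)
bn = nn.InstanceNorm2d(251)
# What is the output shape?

Input shape: (12, 251, 45, 15)
Output shape: (12, 251, 45, 15)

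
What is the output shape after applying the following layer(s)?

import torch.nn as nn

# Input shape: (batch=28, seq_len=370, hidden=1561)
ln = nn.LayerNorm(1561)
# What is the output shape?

Input shape: (28, 370, 1561)
Output shape: (28, 370, 1561)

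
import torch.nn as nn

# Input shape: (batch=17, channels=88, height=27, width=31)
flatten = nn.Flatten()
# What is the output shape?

Input shape: (17, 88, 27, 31)
Output shape: (17, 73656)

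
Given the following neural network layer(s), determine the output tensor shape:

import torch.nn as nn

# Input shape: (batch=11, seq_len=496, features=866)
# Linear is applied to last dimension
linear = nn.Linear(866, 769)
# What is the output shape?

Input shape: (11, 496, 866)
Output shape: (11, 496, 769)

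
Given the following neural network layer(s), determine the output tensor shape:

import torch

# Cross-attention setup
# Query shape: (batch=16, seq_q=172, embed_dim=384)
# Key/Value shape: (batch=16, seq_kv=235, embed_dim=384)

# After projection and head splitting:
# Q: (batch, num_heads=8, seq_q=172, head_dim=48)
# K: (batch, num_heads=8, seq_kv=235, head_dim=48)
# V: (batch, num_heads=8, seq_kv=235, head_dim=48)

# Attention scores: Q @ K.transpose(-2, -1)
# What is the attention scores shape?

Input shape: (16, 172, 384)
Output shape: (16, 8, 172, 235)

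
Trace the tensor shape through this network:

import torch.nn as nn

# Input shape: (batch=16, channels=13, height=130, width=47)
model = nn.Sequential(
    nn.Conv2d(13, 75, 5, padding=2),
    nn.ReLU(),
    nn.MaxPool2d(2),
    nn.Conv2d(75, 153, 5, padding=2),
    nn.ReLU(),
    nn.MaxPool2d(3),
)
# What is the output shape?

Input shape: (16, 13, 130, 47)
  -> after first Conv2d: (16, 75, 130, 47)
  -> after first MaxPool2d: (16, 75, 65, 23)
  -> after second Conv2d: (16, 153, 65, 23)
Output shape: (16, 153, 21, 7)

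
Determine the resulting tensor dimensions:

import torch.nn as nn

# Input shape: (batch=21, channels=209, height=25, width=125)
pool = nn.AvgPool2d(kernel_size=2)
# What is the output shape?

Input shape: (21, 209, 25, 125)
Output shape: (21, 209, 12, 62)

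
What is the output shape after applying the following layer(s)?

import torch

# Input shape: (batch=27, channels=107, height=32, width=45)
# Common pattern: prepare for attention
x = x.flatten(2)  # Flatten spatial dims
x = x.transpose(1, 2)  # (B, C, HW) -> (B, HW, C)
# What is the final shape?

Input shape: (27, 107, 32, 45)
  -> after flatten(2): (27, 107, 1440)
Output shape: (27, 1440, 107)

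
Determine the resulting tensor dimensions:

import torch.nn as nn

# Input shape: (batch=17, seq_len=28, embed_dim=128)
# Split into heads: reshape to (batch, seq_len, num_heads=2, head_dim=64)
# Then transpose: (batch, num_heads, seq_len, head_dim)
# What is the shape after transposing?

Input shape: (17, 28, 128)
  -> after reshape: (17, 28, 2, 64)
Output shape: (17, 2, 28, 64)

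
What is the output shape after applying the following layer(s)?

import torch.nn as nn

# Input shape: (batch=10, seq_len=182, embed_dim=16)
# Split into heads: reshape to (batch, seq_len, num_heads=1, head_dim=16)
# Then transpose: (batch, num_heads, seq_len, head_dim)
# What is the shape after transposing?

Input shape: (10, 182, 16)
  -> after reshape: (10, 182, 1, 16)
Output shape: (10, 1, 182, 16)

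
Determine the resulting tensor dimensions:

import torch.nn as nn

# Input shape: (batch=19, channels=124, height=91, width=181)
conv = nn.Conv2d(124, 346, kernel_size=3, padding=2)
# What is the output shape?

Input shape: (19, 124, 91, 181)
Output shape: (19, 346, 93, 183)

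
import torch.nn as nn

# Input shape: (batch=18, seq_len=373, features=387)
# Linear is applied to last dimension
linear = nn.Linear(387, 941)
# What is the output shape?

Input shape: (18, 373, 387)
Output shape: (18, 373, 941)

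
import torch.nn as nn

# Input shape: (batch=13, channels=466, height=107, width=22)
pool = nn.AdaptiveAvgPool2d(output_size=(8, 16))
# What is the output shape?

Input shape: (13, 466, 107, 22)
Output shape: (13, 466, 8, 16)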